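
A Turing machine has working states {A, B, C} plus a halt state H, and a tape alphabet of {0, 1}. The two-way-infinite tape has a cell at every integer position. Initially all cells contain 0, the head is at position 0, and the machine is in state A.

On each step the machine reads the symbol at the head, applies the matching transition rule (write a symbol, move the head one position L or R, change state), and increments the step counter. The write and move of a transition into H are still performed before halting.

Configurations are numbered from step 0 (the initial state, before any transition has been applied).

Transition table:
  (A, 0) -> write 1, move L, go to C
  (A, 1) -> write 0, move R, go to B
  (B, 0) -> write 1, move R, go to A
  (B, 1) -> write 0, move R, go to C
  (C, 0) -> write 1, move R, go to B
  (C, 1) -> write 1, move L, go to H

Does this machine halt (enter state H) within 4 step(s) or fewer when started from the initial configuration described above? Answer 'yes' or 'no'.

Answer: no

Derivation:
Step 1: in state A at pos 0, read 0 -> (A,0)->write 1,move L,goto C. Now: state=C, head=-1, tape[-2..1]=0010 (head:  ^)
Step 2: in state C at pos -1, read 0 -> (C,0)->write 1,move R,goto B. Now: state=B, head=0, tape[-2..1]=0110 (head:   ^)
Step 3: in state B at pos 0, read 1 -> (B,1)->write 0,move R,goto C. Now: state=C, head=1, tape[-2..2]=01000 (head:    ^)
Step 4: in state C at pos 1, read 0 -> (C,0)->write 1,move R,goto B. Now: state=B, head=2, tape[-2..3]=010100 (head:     ^)
After 4 step(s): state = B (not H) -> not halted within 4 -> no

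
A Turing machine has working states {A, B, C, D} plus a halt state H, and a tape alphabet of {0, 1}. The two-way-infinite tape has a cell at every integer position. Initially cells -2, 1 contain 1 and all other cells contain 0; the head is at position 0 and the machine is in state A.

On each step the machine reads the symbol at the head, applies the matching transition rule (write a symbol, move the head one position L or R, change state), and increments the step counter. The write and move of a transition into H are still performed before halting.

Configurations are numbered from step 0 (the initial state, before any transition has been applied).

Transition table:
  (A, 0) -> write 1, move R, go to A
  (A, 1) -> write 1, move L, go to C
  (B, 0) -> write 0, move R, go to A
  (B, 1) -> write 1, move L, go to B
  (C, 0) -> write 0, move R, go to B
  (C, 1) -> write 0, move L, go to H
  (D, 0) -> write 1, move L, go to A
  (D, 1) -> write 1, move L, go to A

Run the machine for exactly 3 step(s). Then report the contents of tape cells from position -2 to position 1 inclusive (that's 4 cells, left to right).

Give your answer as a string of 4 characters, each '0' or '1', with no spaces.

Answer: 1001

Derivation:
Step 1: in state A at pos 0, read 0 -> (A,0)->write 1,move R,goto A. Now: state=A, head=1, tape[-3..2]=010110 (head:     ^)
Step 2: in state A at pos 1, read 1 -> (A,1)->write 1,move L,goto C. Now: state=C, head=0, tape[-3..2]=010110 (head:    ^)
Step 3: in state C at pos 0, read 1 -> (C,1)->write 0,move L,goto H. Now: state=H, head=-1, tape[-3..2]=010010 (head:   ^)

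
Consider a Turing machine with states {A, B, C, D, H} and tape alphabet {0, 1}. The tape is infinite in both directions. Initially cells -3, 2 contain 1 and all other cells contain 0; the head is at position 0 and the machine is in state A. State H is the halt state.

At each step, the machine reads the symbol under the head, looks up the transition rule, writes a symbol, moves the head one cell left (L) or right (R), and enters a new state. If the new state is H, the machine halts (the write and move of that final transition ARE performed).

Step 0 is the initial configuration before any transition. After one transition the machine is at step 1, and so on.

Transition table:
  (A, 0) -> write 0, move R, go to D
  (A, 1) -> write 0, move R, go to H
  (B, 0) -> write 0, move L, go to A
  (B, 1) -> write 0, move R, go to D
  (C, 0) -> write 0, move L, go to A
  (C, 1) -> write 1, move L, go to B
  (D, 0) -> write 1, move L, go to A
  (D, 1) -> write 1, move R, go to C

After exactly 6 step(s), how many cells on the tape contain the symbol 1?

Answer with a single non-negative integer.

Step 1: in state A at pos 0, read 0 -> (A,0)->write 0,move R,goto D. Now: state=D, head=1, tape[-4..3]=01000010 (head:      ^)
Step 2: in state D at pos 1, read 0 -> (D,0)->write 1,move L,goto A. Now: state=A, head=0, tape[-4..3]=01000110 (head:     ^)
Step 3: in state A at pos 0, read 0 -> (A,0)->write 0,move R,goto D. Now: state=D, head=1, tape[-4..3]=01000110 (head:      ^)
Step 4: in state D at pos 1, read 1 -> (D,1)->write 1,move R,goto C. Now: state=C, head=2, tape[-4..3]=01000110 (head:       ^)
Step 5: in state C at pos 2, read 1 -> (C,1)->write 1,move L,goto B. Now: state=B, head=1, tape[-4..3]=01000110 (head:      ^)
Step 6: in state B at pos 1, read 1 -> (B,1)->write 0,move R,goto D. Now: state=D, head=2, tape[-4..3]=01000010 (head:       ^)
Cells containing 1 after step 6: {-3, 2} -> 2 cell(s)

Answer: 2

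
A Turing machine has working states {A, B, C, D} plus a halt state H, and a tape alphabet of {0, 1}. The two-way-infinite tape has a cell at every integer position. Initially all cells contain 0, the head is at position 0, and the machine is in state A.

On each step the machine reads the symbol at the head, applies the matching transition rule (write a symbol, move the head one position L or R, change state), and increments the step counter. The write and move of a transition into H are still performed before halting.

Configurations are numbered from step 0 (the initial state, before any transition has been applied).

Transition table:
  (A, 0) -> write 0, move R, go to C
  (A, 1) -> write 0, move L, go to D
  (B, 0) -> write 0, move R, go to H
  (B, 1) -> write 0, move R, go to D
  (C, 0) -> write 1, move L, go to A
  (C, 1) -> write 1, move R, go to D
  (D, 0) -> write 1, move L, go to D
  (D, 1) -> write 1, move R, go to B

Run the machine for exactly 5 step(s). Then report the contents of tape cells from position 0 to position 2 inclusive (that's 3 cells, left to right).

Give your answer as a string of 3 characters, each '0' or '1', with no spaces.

Answer: 011

Derivation:
Step 1: in state A at pos 0, read 0 -> (A,0)->write 0,move R,goto C. Now: state=C, head=1, tape[-1..2]=0000 (head:   ^)
Step 2: in state C at pos 1, read 0 -> (C,0)->write 1,move L,goto A. Now: state=A, head=0, tape[-1..2]=0010 (head:  ^)
Step 3: in state A at pos 0, read 0 -> (A,0)->write 0,move R,goto C. Now: state=C, head=1, tape[-1..2]=0010 (head:   ^)
Step 4: in state C at pos 1, read 1 -> (C,1)->write 1,move R,goto D. Now: state=D, head=2, tape[-1..3]=00100 (head:    ^)
Step 5: in state D at pos 2, read 0 -> (D,0)->write 1,move L,goto D. Now: state=D, head=1, tape[-1..3]=00110 (head:   ^)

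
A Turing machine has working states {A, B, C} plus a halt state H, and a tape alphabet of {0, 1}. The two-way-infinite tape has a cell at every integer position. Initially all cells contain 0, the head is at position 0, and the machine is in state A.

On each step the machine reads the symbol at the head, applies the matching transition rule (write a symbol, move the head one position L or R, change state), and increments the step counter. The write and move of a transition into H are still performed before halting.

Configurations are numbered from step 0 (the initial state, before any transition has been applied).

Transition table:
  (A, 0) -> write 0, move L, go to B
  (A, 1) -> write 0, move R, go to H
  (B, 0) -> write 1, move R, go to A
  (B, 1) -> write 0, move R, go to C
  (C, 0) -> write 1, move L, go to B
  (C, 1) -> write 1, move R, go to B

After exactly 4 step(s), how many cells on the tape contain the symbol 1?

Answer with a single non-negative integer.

Answer: 0

Derivation:
Step 1: in state A at pos 0, read 0 -> (A,0)->write 0,move L,goto B. Now: state=B, head=-1, tape[-2..1]=0000 (head:  ^)
Step 2: in state B at pos -1, read 0 -> (B,0)->write 1,move R,goto A. Now: state=A, head=0, tape[-2..1]=0100 (head:   ^)
Step 3: in state A at pos 0, read 0 -> (A,0)->write 0,move L,goto B. Now: state=B, head=-1, tape[-2..1]=0100 (head:  ^)
Step 4: in state B at pos -1, read 1 -> (B,1)->write 0,move R,goto C. Now: state=C, head=0, tape[-2..1]=0000 (head:   ^)
No cell contains 1 after step 4 -> 0 cell(s)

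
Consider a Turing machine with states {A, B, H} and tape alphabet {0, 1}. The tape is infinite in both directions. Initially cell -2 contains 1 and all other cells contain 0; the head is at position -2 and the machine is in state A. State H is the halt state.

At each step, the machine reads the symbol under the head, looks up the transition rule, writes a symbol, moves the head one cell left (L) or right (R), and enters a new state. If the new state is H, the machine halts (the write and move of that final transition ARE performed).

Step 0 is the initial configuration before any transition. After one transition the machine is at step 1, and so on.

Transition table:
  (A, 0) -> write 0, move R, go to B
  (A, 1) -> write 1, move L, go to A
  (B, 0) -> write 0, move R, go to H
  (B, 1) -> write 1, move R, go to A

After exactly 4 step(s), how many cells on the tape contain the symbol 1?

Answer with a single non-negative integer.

Step 1: in state A at pos -2, read 1 -> (A,1)->write 1,move L,goto A. Now: state=A, head=-3, tape[-4..-1]=0010 (head:  ^)
Step 2: in state A at pos -3, read 0 -> (A,0)->write 0,move R,goto B. Now: state=B, head=-2, tape[-4..-1]=0010 (head:   ^)
Step 3: in state B at pos -2, read 1 -> (B,1)->write 1,move R,goto A. Now: state=A, head=-1, tape[-4..0]=00100 (head:    ^)
Step 4: in state A at pos -1, read 0 -> (A,0)->write 0,move R,goto B. Now: state=B, head=0, tape[-4..1]=001000 (head:     ^)
Cells containing 1 after step 4: {-2} -> 1 cell(s)

Answer: 1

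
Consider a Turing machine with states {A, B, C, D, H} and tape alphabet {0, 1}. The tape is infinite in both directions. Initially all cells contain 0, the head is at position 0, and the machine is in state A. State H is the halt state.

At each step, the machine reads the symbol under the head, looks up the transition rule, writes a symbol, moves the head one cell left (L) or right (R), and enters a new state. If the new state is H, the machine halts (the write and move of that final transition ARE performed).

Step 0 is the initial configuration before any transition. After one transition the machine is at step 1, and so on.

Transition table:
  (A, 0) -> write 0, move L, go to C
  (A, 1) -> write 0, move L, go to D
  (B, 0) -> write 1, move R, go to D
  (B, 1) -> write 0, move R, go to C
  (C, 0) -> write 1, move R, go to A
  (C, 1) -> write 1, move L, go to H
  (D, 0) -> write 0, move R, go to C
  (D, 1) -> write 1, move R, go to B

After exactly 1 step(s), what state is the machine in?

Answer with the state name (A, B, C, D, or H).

Step 1: in state A at pos 0, read 0 -> (A,0)->write 0,move L,goto C. Now: state=C, head=-1, tape[-2..1]=0000 (head:  ^)

Answer: C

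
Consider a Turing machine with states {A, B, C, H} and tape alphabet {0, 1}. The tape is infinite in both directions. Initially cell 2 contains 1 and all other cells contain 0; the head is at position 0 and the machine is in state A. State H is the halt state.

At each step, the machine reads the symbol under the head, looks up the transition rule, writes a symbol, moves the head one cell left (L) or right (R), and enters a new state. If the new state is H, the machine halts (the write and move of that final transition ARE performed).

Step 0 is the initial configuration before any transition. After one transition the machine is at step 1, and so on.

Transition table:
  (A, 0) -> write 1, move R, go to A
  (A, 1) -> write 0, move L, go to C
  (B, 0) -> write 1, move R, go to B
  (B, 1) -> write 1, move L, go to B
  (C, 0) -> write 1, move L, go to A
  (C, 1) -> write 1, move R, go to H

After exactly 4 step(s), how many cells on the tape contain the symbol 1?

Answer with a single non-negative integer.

Step 1: in state A at pos 0, read 0 -> (A,0)->write 1,move R,goto A. Now: state=A, head=1, tape[-1..3]=01010 (head:   ^)
Step 2: in state A at pos 1, read 0 -> (A,0)->write 1,move R,goto A. Now: state=A, head=2, tape[-1..3]=01110 (head:    ^)
Step 3: in state A at pos 2, read 1 -> (A,1)->write 0,move L,goto C. Now: state=C, head=1, tape[-1..3]=01100 (head:   ^)
Step 4: in state C at pos 1, read 1 -> (C,1)->write 1,move R,goto H. Now: state=H, head=2, tape[-1..3]=01100 (head:    ^)
Cells containing 1 after step 4: {0, 1} -> 2 cell(s)

Answer: 2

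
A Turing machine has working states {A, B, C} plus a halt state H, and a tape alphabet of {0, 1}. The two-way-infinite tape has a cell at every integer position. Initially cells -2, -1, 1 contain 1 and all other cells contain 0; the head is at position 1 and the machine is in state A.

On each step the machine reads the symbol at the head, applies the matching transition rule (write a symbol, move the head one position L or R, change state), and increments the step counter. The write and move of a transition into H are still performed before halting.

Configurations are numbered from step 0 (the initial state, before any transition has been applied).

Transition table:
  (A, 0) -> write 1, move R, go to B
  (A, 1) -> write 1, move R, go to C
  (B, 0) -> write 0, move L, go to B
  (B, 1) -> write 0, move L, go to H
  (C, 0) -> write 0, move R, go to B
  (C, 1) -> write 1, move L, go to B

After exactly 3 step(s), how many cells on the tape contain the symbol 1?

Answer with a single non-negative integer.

Answer: 3

Derivation:
Step 1: in state A at pos 1, read 1 -> (A,1)->write 1,move R,goto C. Now: state=C, head=2, tape[-3..3]=0110100 (head:      ^)
Step 2: in state C at pos 2, read 0 -> (C,0)->write 0,move R,goto B. Now: state=B, head=3, tape[-3..4]=01101000 (head:       ^)
Step 3: in state B at pos 3, read 0 -> (B,0)->write 0,move L,goto B. Now: state=B, head=2, tape[-3..4]=01101000 (head:      ^)
Cells containing 1 after step 3: {-2, -1, 1} -> 3 cell(s)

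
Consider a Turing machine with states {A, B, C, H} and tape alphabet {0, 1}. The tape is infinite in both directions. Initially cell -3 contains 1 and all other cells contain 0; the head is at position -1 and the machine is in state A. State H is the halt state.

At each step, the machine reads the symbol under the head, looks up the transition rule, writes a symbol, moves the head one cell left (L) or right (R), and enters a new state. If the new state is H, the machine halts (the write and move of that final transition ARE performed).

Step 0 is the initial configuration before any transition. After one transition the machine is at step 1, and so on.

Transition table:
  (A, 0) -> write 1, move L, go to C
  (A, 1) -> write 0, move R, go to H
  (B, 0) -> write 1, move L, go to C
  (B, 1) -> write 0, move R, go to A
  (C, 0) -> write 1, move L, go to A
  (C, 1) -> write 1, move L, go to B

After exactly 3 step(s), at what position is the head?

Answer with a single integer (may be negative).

Answer: -2

Derivation:
Step 1: in state A at pos -1, read 0 -> (A,0)->write 1,move L,goto C. Now: state=C, head=-2, tape[-4..0]=01010 (head:   ^)
Step 2: in state C at pos -2, read 0 -> (C,0)->write 1,move L,goto A. Now: state=A, head=-3, tape[-4..0]=01110 (head:  ^)
Step 3: in state A at pos -3, read 1 -> (A,1)->write 0,move R,goto H. Now: state=H, head=-2, tape[-4..0]=00110 (head:   ^)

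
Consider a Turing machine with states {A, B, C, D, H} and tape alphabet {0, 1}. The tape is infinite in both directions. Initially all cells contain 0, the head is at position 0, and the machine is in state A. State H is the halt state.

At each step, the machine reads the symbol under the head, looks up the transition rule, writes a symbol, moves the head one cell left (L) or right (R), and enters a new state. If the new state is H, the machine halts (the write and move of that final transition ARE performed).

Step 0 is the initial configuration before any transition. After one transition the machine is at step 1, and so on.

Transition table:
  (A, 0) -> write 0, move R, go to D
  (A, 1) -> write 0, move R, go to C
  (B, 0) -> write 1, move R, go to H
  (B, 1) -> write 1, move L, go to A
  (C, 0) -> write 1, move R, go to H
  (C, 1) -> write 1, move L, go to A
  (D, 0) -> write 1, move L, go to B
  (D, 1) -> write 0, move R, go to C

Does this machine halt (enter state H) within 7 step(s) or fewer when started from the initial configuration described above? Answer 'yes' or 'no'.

Answer: yes

Derivation:
Step 1: in state A at pos 0, read 0 -> (A,0)->write 0,move R,goto D. Now: state=D, head=1, tape[-1..2]=0000 (head:   ^)
Step 2: in state D at pos 1, read 0 -> (D,0)->write 1,move L,goto B. Now: state=B, head=0, tape[-1..2]=0010 (head:  ^)
Step 3: in state B at pos 0, read 0 -> (B,0)->write 1,move R,goto H. Now: state=H, head=1, tape[-1..2]=0110 (head:   ^)
State H reached at step 3; 3 <= 7 -> yes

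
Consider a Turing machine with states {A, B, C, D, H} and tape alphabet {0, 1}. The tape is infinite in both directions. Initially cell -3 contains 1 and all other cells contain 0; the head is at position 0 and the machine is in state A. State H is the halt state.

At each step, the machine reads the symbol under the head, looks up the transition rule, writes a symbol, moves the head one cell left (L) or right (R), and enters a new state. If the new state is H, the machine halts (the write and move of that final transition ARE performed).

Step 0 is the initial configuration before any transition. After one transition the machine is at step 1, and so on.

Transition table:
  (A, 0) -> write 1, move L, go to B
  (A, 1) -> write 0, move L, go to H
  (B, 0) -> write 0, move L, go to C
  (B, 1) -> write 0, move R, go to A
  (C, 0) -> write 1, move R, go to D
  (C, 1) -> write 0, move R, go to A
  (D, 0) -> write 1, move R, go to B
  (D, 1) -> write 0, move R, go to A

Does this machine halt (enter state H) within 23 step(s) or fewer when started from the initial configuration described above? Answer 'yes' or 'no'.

Step 1: in state A at pos 0, read 0 -> (A,0)->write 1,move L,goto B. Now: state=B, head=-1, tape[-4..1]=010010 (head:    ^)
Step 2: in state B at pos -1, read 0 -> (B,0)->write 0,move L,goto C. Now: state=C, head=-2, tape[-4..1]=010010 (head:   ^)
Step 3: in state C at pos -2, read 0 -> (C,0)->write 1,move R,goto D. Now: state=D, head=-1, tape[-4..1]=011010 (head:    ^)
Step 4: in state D at pos -1, read 0 -> (D,0)->write 1,move R,goto B. Now: state=B, head=0, tape[-4..1]=011110 (head:     ^)
Step 5: in state B at pos 0, read 1 -> (B,1)->write 0,move R,goto A. Now: state=A, head=1, tape[-4..2]=0111000 (head:      ^)
Step 6: in state A at pos 1, read 0 -> (A,0)->write 1,move L,goto B. Now: state=B, head=0, tape[-4..2]=0111010 (head:     ^)
Step 7: in state B at pos 0, read 0 -> (B,0)->write 0,move L,goto C. Now: state=C, head=-1, tape[-4..2]=0111010 (head:    ^)
Step 8: in state C at pos -1, read 1 -> (C,1)->write 0,move R,goto A. Now: state=A, head=0, tape[-4..2]=0110010 (head:     ^)
Step 9: in state A at pos 0, read 0 -> (A,0)->write 1,move L,goto B. Now: state=B, head=-1, tape[-4..2]=0110110 (head:    ^)
Step 10: in state B at pos -1, read 0 -> (B,0)->write 0,move L,goto C. Now: state=C, head=-2, tape[-4..2]=0110110 (head:   ^)
Step 11: in state C at pos -2, read 1 -> (C,1)->write 0,move R,goto A. Now: state=A, head=-1, tape[-4..2]=0100110 (head:    ^)
Step 12: in state A at pos -1, read 0 -> (A,0)->write 1,move L,goto B. Now: state=B, head=-2, tape[-4..2]=0101110 (head:   ^)
Step 13: in state B at pos -2, read 0 -> (B,0)->write 0,move L,goto C. Now: state=C, head=-3, tape[-4..2]=0101110 (head:  ^)
Step 14: in state C at pos -3, read 1 -> (C,1)->write 0,move R,goto A. Now: state=A, head=-2, tape[-4..2]=0001110 (head:   ^)
Step 15: in state A at pos -2, read 0 -> (A,0)->write 1,move L,goto B. Now: state=B, head=-3, tape[-4..2]=0011110 (head:  ^)
Step 16: in state B at pos -3, read 0 -> (B,0)->write 0,move L,goto C. Now: state=C, head=-4, tape[-5..2]=00011110 (head:  ^)
Step 17: in state C at pos -4, read 0 -> (C,0)->write 1,move R,goto D. Now: state=D, head=-3, tape[-5..2]=01011110 (head:   ^)
Step 18: in state D at pos -3, read 0 -> (D,0)->write 1,move R,goto B. Now: state=B, head=-2, tape[-5..2]=01111110 (head:    ^)
Step 19: in state B at pos -2, read 1 -> (B,1)->write 0,move R,goto A. Now: state=A, head=-1, tape[-5..2]=01101110 (head:     ^)
Step 20: in state A at pos -1, read 1 -> (A,1)->write 0,move L,goto H. Now: state=H, head=-2, tape[-5..2]=01100110 (head:    ^)
State H reached at step 20; 20 <= 23 -> yes

Answer: yes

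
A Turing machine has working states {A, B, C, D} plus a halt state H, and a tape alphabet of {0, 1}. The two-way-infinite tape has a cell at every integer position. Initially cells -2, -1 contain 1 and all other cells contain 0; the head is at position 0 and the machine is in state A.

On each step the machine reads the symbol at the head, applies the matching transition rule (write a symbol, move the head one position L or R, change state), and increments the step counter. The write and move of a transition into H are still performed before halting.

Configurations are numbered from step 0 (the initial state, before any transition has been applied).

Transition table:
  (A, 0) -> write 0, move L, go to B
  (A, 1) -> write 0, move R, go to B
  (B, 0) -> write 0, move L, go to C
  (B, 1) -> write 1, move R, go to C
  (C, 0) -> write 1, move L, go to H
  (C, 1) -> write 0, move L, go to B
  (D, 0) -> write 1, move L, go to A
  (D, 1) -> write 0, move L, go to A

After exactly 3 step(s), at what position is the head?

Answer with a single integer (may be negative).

Step 1: in state A at pos 0, read 0 -> (A,0)->write 0,move L,goto B. Now: state=B, head=-1, tape[-3..1]=01100 (head:   ^)
Step 2: in state B at pos -1, read 1 -> (B,1)->write 1,move R,goto C. Now: state=C, head=0, tape[-3..1]=01100 (head:    ^)
Step 3: in state C at pos 0, read 0 -> (C,0)->write 1,move L,goto H. Now: state=H, head=-1, tape[-3..1]=01110 (head:   ^)

Answer: -1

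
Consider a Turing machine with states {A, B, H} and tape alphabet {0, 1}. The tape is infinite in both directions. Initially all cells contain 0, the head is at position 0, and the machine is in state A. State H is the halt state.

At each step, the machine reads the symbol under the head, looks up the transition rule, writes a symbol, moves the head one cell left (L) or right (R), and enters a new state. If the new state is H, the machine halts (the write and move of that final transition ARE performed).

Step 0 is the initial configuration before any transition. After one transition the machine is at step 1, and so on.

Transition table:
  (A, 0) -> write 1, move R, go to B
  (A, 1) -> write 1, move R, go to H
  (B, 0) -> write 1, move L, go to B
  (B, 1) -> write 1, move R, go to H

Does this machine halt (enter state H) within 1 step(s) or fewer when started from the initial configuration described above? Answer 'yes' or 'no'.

Answer: no

Derivation:
Step 1: in state A at pos 0, read 0 -> (A,0)->write 1,move R,goto B. Now: state=B, head=1, tape[-1..2]=0100 (head:   ^)
After 1 step(s): state = B (not H) -> not halted within 1 -> no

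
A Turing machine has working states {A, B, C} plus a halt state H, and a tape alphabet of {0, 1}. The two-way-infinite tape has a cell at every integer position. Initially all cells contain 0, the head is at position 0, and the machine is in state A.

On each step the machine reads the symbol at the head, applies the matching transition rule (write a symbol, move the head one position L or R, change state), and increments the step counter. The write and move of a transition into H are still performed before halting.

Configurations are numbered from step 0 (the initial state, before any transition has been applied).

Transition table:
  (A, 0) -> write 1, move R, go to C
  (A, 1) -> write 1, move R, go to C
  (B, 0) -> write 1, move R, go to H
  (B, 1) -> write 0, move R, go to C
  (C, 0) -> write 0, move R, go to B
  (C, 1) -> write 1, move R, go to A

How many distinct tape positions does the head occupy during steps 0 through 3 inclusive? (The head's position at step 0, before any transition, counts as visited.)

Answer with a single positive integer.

Step 1: in state A at pos 0, read 0 -> (A,0)->write 1,move R,goto C. Now: state=C, head=1, tape[-1..2]=0100 (head:   ^)
Step 2: in state C at pos 1, read 0 -> (C,0)->write 0,move R,goto B. Now: state=B, head=2, tape[-1..3]=01000 (head:    ^)
Step 3: in state B at pos 2, read 0 -> (B,0)->write 1,move R,goto H. Now: state=H, head=3, tape[-1..4]=010100 (head:     ^)
Head positions at steps 0..3: starting at 0, distinct positions visited = {0, 1, 2, 3} -> 4 position(s)

Answer: 4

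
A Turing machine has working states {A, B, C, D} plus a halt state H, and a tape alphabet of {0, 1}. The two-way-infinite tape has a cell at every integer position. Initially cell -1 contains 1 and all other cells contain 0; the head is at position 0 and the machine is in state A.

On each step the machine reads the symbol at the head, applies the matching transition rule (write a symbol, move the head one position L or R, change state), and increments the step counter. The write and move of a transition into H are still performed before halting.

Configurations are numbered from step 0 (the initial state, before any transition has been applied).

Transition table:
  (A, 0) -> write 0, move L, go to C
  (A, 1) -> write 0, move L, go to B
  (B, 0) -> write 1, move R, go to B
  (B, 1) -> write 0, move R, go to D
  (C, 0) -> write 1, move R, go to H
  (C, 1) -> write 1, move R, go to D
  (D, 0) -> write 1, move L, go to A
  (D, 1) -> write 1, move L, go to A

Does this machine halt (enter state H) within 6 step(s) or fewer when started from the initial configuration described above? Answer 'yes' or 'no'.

Step 1: in state A at pos 0, read 0 -> (A,0)->write 0,move L,goto C. Now: state=C, head=-1, tape[-2..1]=0100 (head:  ^)
Step 2: in state C at pos -1, read 1 -> (C,1)->write 1,move R,goto D. Now: state=D, head=0, tape[-2..1]=0100 (head:   ^)
Step 3: in state D at pos 0, read 0 -> (D,0)->write 1,move L,goto A. Now: state=A, head=-1, tape[-2..1]=0110 (head:  ^)
Step 4: in state A at pos -1, read 1 -> (A,1)->write 0,move L,goto B. Now: state=B, head=-2, tape[-3..1]=00010 (head:  ^)
Step 5: in state B at pos -2, read 0 -> (B,0)->write 1,move R,goto B. Now: state=B, head=-1, tape[-3..1]=01010 (head:   ^)
Step 6: in state B at pos -1, read 0 -> (B,0)->write 1,move R,goto B. Now: state=B, head=0, tape[-3..1]=01110 (head:    ^)
After 6 step(s): state = B (not H) -> not halted within 6 -> no

Answer: no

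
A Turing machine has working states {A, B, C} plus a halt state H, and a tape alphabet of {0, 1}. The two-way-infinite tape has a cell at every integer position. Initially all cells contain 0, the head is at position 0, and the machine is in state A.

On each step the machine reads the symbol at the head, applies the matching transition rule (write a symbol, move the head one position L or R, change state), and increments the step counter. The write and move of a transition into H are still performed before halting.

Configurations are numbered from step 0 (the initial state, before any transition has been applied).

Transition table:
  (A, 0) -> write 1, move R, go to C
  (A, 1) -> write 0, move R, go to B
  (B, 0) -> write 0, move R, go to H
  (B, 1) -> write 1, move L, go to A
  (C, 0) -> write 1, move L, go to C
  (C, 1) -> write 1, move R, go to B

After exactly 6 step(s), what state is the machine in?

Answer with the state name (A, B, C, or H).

Step 1: in state A at pos 0, read 0 -> (A,0)->write 1,move R,goto C. Now: state=C, head=1, tape[-1..2]=0100 (head:   ^)
Step 2: in state C at pos 1, read 0 -> (C,0)->write 1,move L,goto C. Now: state=C, head=0, tape[-1..2]=0110 (head:  ^)
Step 3: in state C at pos 0, read 1 -> (C,1)->write 1,move R,goto B. Now: state=B, head=1, tape[-1..2]=0110 (head:   ^)
Step 4: in state B at pos 1, read 1 -> (B,1)->write 1,move L,goto A. Now: state=A, head=0, tape[-1..2]=0110 (head:  ^)
Step 5: in state A at pos 0, read 1 -> (A,1)->write 0,move R,goto B. Now: state=B, head=1, tape[-1..2]=0010 (head:   ^)
Step 6: in state B at pos 1, read 1 -> (B,1)->write 1,move L,goto A. Now: state=A, head=0, tape[-1..2]=0010 (head:  ^)

Answer: A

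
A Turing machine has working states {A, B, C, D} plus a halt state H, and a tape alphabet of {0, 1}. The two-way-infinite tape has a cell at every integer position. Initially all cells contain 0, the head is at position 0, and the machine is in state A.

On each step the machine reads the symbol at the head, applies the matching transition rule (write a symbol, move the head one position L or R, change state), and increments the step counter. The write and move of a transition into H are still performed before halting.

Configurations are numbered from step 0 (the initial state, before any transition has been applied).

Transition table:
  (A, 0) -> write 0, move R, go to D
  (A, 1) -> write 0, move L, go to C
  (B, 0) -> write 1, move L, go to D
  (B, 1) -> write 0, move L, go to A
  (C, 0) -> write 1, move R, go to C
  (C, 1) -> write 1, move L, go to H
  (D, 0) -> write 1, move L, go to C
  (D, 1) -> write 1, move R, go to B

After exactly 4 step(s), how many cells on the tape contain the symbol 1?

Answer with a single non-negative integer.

Step 1: in state A at pos 0, read 0 -> (A,0)->write 0,move R,goto D. Now: state=D, head=1, tape[-1..2]=0000 (head:   ^)
Step 2: in state D at pos 1, read 0 -> (D,0)->write 1,move L,goto C. Now: state=C, head=0, tape[-1..2]=0010 (head:  ^)
Step 3: in state C at pos 0, read 0 -> (C,0)->write 1,move R,goto C. Now: state=C, head=1, tape[-1..2]=0110 (head:   ^)
Step 4: in state C at pos 1, read 1 -> (C,1)->write 1,move L,goto H. Now: state=H, head=0, tape[-1..2]=0110 (head:  ^)
Cells containing 1 after step 4: {0, 1} -> 2 cell(s)

Answer: 2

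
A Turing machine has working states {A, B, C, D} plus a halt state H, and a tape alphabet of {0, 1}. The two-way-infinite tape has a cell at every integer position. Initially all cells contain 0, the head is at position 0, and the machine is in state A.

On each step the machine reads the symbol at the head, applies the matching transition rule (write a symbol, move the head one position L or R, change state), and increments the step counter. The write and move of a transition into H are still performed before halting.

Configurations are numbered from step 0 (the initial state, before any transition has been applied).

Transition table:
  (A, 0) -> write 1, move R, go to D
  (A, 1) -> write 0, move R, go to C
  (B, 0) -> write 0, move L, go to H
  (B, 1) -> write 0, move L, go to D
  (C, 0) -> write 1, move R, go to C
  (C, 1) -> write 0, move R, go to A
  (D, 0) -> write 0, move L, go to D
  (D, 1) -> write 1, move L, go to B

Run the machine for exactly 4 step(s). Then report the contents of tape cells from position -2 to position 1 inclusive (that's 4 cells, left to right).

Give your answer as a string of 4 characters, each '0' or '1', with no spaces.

Answer: 0010

Derivation:
Step 1: in state A at pos 0, read 0 -> (A,0)->write 1,move R,goto D. Now: state=D, head=1, tape[-1..2]=0100 (head:   ^)
Step 2: in state D at pos 1, read 0 -> (D,0)->write 0,move L,goto D. Now: state=D, head=0, tape[-1..2]=0100 (head:  ^)
Step 3: in state D at pos 0, read 1 -> (D,1)->write 1,move L,goto B. Now: state=B, head=-1, tape[-2..2]=00100 (head:  ^)
Step 4: in state B at pos -1, read 0 -> (B,0)->write 0,move L,goto H. Now: state=H, head=-2, tape[-3..2]=000100 (head:  ^)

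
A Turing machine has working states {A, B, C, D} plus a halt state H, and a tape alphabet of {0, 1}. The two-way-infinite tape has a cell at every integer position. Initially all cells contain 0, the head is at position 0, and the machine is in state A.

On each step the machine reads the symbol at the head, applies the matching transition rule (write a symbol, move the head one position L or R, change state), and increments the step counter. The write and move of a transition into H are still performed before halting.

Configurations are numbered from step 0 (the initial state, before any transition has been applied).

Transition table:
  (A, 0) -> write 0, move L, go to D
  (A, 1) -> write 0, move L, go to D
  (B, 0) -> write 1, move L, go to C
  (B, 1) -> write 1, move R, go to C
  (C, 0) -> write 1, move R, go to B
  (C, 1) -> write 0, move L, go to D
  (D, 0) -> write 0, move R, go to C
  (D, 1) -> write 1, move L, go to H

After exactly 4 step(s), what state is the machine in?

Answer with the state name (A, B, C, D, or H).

Step 1: in state A at pos 0, read 0 -> (A,0)->write 0,move L,goto D. Now: state=D, head=-1, tape[-2..1]=0000 (head:  ^)
Step 2: in state D at pos -1, read 0 -> (D,0)->write 0,move R,goto C. Now: state=C, head=0, tape[-2..1]=0000 (head:   ^)
Step 3: in state C at pos 0, read 0 -> (C,0)->write 1,move R,goto B. Now: state=B, head=1, tape[-2..2]=00100 (head:    ^)
Step 4: in state B at pos 1, read 0 -> (B,0)->write 1,move L,goto C. Now: state=C, head=0, tape[-2..2]=00110 (head:   ^)

Answer: C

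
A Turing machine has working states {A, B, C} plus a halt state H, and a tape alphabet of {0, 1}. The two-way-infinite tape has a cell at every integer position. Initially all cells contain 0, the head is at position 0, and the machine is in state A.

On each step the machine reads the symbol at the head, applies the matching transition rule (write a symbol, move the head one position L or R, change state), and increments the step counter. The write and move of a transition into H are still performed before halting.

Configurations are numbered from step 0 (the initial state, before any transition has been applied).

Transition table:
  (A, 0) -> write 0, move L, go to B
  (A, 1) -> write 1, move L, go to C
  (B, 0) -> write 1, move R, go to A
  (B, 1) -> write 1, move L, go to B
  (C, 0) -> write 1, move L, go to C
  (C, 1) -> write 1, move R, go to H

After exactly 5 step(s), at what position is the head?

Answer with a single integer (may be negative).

Answer: -1

Derivation:
Step 1: in state A at pos 0, read 0 -> (A,0)->write 0,move L,goto B. Now: state=B, head=-1, tape[-2..1]=0000 (head:  ^)
Step 2: in state B at pos -1, read 0 -> (B,0)->write 1,move R,goto A. Now: state=A, head=0, tape[-2..1]=0100 (head:   ^)
Step 3: in state A at pos 0, read 0 -> (A,0)->write 0,move L,goto B. Now: state=B, head=-1, tape[-2..1]=0100 (head:  ^)
Step 4: in state B at pos -1, read 1 -> (B,1)->write 1,move L,goto B. Now: state=B, head=-2, tape[-3..1]=00100 (head:  ^)
Step 5: in state B at pos -2, read 0 -> (B,0)->write 1,move R,goto A. Now: state=A, head=-1, tape[-3..1]=01100 (head:   ^)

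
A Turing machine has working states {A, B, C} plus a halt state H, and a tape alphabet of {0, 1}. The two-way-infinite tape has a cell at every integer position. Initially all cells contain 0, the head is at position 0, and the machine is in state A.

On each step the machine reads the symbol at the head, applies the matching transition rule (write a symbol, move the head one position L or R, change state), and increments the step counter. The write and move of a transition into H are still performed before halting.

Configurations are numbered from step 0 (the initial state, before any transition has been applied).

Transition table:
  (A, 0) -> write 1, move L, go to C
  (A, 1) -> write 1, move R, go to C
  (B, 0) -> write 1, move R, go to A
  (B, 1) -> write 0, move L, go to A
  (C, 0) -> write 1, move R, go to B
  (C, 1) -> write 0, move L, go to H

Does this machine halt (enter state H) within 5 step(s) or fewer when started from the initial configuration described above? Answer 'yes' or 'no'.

Answer: no

Derivation:
Step 1: in state A at pos 0, read 0 -> (A,0)->write 1,move L,goto C. Now: state=C, head=-1, tape[-2..1]=0010 (head:  ^)
Step 2: in state C at pos -1, read 0 -> (C,0)->write 1,move R,goto B. Now: state=B, head=0, tape[-2..1]=0110 (head:   ^)
Step 3: in state B at pos 0, read 1 -> (B,1)->write 0,move L,goto A. Now: state=A, head=-1, tape[-2..1]=0100 (head:  ^)
Step 4: in state A at pos -1, read 1 -> (A,1)->write 1,move R,goto C. Now: state=C, head=0, tape[-2..1]=0100 (head:   ^)
Step 5: in state C at pos 0, read 0 -> (C,0)->write 1,move R,goto B. Now: state=B, head=1, tape[-2..2]=01100 (head:    ^)
After 5 step(s): state = B (not H) -> not halted within 5 -> no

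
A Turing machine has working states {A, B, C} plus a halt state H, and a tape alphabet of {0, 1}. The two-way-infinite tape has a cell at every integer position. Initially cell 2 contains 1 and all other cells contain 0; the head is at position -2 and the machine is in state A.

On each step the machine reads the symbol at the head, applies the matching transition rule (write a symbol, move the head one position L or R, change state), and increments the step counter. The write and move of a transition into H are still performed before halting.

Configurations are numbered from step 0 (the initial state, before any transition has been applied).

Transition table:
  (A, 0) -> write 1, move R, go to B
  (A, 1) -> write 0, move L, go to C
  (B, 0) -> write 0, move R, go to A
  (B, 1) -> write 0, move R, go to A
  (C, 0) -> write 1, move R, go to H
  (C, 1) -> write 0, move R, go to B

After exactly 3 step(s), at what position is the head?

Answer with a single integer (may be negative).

Step 1: in state A at pos -2, read 0 -> (A,0)->write 1,move R,goto B. Now: state=B, head=-1, tape[-3..3]=0100010 (head:   ^)
Step 2: in state B at pos -1, read 0 -> (B,0)->write 0,move R,goto A. Now: state=A, head=0, tape[-3..3]=0100010 (head:    ^)
Step 3: in state A at pos 0, read 0 -> (A,0)->write 1,move R,goto B. Now: state=B, head=1, tape[-3..3]=0101010 (head:     ^)

Answer: 1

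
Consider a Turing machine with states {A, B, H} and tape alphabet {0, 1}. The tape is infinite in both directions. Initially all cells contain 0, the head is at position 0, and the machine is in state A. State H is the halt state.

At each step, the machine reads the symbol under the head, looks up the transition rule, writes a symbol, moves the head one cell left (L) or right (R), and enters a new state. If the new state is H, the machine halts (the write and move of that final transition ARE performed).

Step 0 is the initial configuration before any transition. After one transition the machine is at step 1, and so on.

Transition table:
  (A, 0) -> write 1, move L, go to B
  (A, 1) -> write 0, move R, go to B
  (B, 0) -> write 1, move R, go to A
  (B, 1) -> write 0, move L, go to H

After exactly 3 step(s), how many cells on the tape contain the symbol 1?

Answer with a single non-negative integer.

Step 1: in state A at pos 0, read 0 -> (A,0)->write 1,move L,goto B. Now: state=B, head=-1, tape[-2..1]=0010 (head:  ^)
Step 2: in state B at pos -1, read 0 -> (B,0)->write 1,move R,goto A. Now: state=A, head=0, tape[-2..1]=0110 (head:   ^)
Step 3: in state A at pos 0, read 1 -> (A,1)->write 0,move R,goto B. Now: state=B, head=1, tape[-2..2]=01000 (head:    ^)
Cells containing 1 after step 3: {-1} -> 1 cell(s)

Answer: 1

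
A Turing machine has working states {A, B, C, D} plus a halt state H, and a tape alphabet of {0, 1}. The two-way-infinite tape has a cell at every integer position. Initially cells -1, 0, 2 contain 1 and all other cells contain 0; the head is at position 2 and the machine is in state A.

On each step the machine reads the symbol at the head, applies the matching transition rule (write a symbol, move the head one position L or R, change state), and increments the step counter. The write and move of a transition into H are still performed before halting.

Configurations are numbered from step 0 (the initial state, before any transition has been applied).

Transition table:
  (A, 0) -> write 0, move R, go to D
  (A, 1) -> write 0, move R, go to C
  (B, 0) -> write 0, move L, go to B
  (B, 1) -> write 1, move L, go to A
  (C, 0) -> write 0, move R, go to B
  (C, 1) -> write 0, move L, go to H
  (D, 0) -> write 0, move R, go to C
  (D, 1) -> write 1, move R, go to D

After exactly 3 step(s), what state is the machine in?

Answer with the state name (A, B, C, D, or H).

Answer: B

Derivation:
Step 1: in state A at pos 2, read 1 -> (A,1)->write 0,move R,goto C. Now: state=C, head=3, tape[-2..4]=0110000 (head:      ^)
Step 2: in state C at pos 3, read 0 -> (C,0)->write 0,move R,goto B. Now: state=B, head=4, tape[-2..5]=01100000 (head:       ^)
Step 3: in state B at pos 4, read 0 -> (B,0)->write 0,move L,goto B. Now: state=B, head=3, tape[-2..5]=01100000 (head:      ^)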